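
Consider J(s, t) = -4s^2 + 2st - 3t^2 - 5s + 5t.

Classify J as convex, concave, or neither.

concave

J is quadratic, so its Hessian is the constant matrix H = [[-8, 2], [2, -6]].
det(H) = 44, tr(H) = -14.
det(H) > 0 and tr(H) < 0, so H is negative definite everywhere: concave.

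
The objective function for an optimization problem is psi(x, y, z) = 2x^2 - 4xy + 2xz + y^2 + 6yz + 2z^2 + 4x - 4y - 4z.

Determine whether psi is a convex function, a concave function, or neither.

psi is quadratic, so its Hessian is the constant matrix H = [[4, -4, 2], [-4, 2, 6], [2, 6, 4]].
Leading principal minors: 4, -8, -280.
Neither pattern holds ⇒ H is indefinite ⇒ neither convex nor concave.

neither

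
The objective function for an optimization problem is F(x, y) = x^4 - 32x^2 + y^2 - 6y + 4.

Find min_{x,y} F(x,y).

F(x,y) separates as P(x) + Q(y) + 4, so its minimum is min P + min Q + 4.
P'(x) = 4x(x - 4)(x + 4) vanishes at x ∈ {-4, 0, 4}; Q'(y) = 2y - 6 vanishes at y ∈ {3}.
Local minima of P (where P''>0): P(-4)=-256, P(4)=-256. Local minima of Q: Q(3)=-9.
So the global minimum of F is P(-4) + Q(3) + 4 = -256 − 9 + 4 = -261, attained at (-4, 3).

-261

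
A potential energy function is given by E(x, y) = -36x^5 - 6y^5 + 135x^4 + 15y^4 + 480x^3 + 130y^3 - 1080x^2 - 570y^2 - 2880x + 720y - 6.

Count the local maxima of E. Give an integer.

4

E separates as a function of x plus a function of y, so ∇E=0 decouples.
∂E/∂x = -180(x - 4)(x - 2)(x + 1)(x + 2) = 0 at x ∈ {-2, -1, 2, 4}; ∂E/∂y = -30(y - 3)(y - 2)(y - 1)(y + 4) = 0 at y ∈ {-4, 1, 2, 3}.
The Hessian is diagonal: diag(E_xx, E_yy). Second derivatives: E_xx(-2)=4320, E_xx(-1)=-2700, E_xx(2)=4320, E_xx(4)=-10800; E_yy(-4)=6300, E_yy(1)=-300, E_yy(2)=180, E_yy(3)=-420.
Local maxima occur where both diagonal entries negative: (-1, 1), (-1, 3), (4, 1), (4, 3). Count: 4.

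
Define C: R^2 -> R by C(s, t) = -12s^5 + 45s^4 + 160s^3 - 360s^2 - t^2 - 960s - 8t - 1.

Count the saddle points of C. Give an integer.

C separates as a function of s plus a function of t, so ∇C=0 decouples.
∂C/∂s = -60(s - 4)(s - 2)(s + 1)(s + 2) = 0 at s ∈ {-2, -1, 2, 4}; ∂C/∂t = -2(t + 4) = 0 at t ∈ {-4}.
The Hessian is diagonal: diag(C_ss, C_tt). Second derivatives: C_ss(-2)=1440, C_ss(-1)=-900, C_ss(2)=1440, C_ss(4)=-3600; C_tt(-4)=-2.
Saddle points occur where the two diagonal entries have opposite signs: (-2, -4), (2, -4). Count: 2.

2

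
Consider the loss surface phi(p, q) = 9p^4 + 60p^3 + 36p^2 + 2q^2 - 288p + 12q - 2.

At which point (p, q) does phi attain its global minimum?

(1, -3)

phi(p,q) separates as A(p) + B(q) − 2, so its minimum is min A + min B − 2.
A'(p) = 36(p - 1)(p + 2)(p + 4) vanishes at p ∈ {-4, -2, 1}; B'(q) = 4q + 12 vanishes at q ∈ {-3}.
Local minima of A (where A''>0): A(-4)=192, A(1)=-183. Local minima of B: B(-3)=-18.
So the global minimum of phi is A(1) + B(-3) − 2 = -183 − 18 − 2 = -203, attained at (1, -3).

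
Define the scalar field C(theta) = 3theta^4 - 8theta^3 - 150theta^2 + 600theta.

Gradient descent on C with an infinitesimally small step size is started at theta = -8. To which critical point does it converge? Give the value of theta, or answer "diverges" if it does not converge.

-5

C'(theta) = 12(theta - 5)(theta - 2)(theta + 5), so C'(-8) = -4680.
Gradient descent moves in the -C' direction, i.e. theta is increasing.
The nearest critical point in that direction is theta = -5, where C'' = 840 > 0 (a local minimum). The iterate converges there.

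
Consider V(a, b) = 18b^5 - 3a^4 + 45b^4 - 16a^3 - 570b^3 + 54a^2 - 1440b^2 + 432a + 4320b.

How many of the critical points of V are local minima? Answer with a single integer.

2

V separates as a function of a plus a function of b, so ∇V=0 decouples.
∂V/∂a = -12(a - 3)(a + 3)(a + 4) = 0 at a ∈ {-4, -3, 3}; ∂V/∂b = 90(b - 4)(b - 1)(b + 3)(b + 4) = 0 at b ∈ {-4, -3, 1, 4}.
The Hessian is diagonal: diag(V_aa, V_bb). Second derivatives: V_aa(-4)=-84, V_aa(-3)=72, V_aa(3)=-504; V_bb(-4)=-3600, V_bb(-3)=2520, V_bb(1)=-5400, V_bb(4)=15120.
Local minima occur where both diagonal entries positive: (-3, -3), (-3, 4). Count: 2.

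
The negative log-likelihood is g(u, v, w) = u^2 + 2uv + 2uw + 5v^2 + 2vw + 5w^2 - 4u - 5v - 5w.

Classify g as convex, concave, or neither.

convex

g is quadratic, so its Hessian is the constant matrix H = [[2, 2, 2], [2, 10, 2], [2, 2, 10]].
Leading principal minors: 2, 16, 128.
All positive ⇒ H ≻ 0 ⇒ convex.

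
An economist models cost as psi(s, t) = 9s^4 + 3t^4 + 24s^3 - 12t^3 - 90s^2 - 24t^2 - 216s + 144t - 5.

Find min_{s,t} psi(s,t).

psi(s,t) separates as P(s) + Q(t) − 5, so its minimum is min P + min Q − 5.
P'(s) = 36(s - 2)(s + 1)(s + 3) vanishes at s ∈ {-3, -1, 2}; Q'(t) = 12(t - 3)(t - 2)(t + 2) vanishes at t ∈ {-2, 2, 3}.
Local minima of P (where P''>0): P(-3)=-81, P(2)=-456. Local minima of Q: Q(-2)=-240, Q(3)=135.
So the global minimum of psi is P(2) + Q(-2) − 5 = -456 − 240 − 5 = -701, attained at (2, -2).

-701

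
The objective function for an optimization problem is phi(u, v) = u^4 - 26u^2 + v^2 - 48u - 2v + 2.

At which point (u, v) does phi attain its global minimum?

phi(u,v) separates as P(u) + Q(v) + 2, so its minimum is min P + min Q + 2.
P'(u) = 4(u - 4)(u + 1)(u + 3) vanishes at u ∈ {-3, -1, 4}; Q'(v) = 2v - 2 vanishes at v ∈ {1}.
Local minima of P (where P''>0): P(-3)=-9, P(4)=-352. Local minima of Q: Q(1)=-1.
So the global minimum of phi is P(4) + Q(1) + 2 = -352 − 1 + 2 = -351, attained at (4, 1).

(4, 1)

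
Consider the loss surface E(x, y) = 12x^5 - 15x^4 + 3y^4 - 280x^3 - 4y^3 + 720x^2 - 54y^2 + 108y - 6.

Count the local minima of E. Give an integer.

E separates as a function of x plus a function of y, so ∇E=0 decouples.
∂E/∂x = 60x(x - 3)(x - 2)(x + 4) = 0 at x ∈ {-4, 0, 2, 3}; ∂E/∂y = 12(y - 3)(y - 1)(y + 3) = 0 at y ∈ {-3, 1, 3}.
The Hessian is diagonal: diag(E_xx, E_yy). Second derivatives: E_xx(-4)=-10080, E_xx(0)=1440, E_xx(2)=-720, E_xx(3)=1260; E_yy(-3)=288, E_yy(1)=-96, E_yy(3)=144.
Local minima occur where both diagonal entries positive: (0, -3), (0, 3), (3, -3), (3, 3). Count: 4.

4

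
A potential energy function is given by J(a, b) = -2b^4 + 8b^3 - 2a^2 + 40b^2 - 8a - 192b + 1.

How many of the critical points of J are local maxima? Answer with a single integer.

2

J separates as a function of a plus a function of b, so ∇J=0 decouples.
∂J/∂a = -4(a + 2) = 0 at a ∈ {-2}; ∂J/∂b = -8(b - 4)(b - 2)(b + 3) = 0 at b ∈ {-3, 2, 4}.
The Hessian is diagonal: diag(J_aa, J_bb). Second derivatives: J_aa(-2)=-4; J_bb(-3)=-280, J_bb(2)=80, J_bb(4)=-112.
Local maxima occur where both diagonal entries negative: (-2, -3), (-2, 4). Count: 2.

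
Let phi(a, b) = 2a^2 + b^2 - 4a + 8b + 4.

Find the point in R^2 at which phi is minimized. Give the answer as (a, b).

(1, -4)

phi(a,b) separates as P(a) + Q(b) + 4, so its minimum is min P + min Q + 4.
P'(a) = 4a - 4 vanishes at a ∈ {1}; Q'(b) = 2b + 8 vanishes at b ∈ {-4}.
Local minima of P (where P''>0): P(1)=-2. Local minima of Q: Q(-4)=-16.
So the global minimum of phi is P(1) + Q(-4) + 4 = -2 − 16 + 4 = -14, attained at (1, -4).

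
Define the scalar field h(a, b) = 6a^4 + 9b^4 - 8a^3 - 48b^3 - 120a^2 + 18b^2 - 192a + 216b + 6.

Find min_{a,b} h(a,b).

-1799

h(a,b) separates as P(a) + Q(b) + 6, so its minimum is min P + min Q + 6.
P'(a) = 24(a - 4)(a + 1)(a + 2) vanishes at a ∈ {-2, -1, 4}; Q'(b) = 36(b - 3)(b - 2)(b + 1) vanishes at b ∈ {-1, 2, 3}.
Local minima of P (where P''>0): P(-2)=64, P(4)=-1664. Local minima of Q: Q(-1)=-141, Q(3)=243.
So the global minimum of h is P(4) + Q(-1) + 6 = -1664 − 141 + 6 = -1799, attained at (4, -1).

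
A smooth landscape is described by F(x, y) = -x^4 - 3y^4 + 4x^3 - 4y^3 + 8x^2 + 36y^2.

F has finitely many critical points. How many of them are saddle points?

4

F separates as a function of x plus a function of y, so ∇F=0 decouples.
∂F/∂x = -4x(x - 4)(x + 1) = 0 at x ∈ {-1, 0, 4}; ∂F/∂y = -12y(y - 2)(y + 3) = 0 at y ∈ {-3, 0, 2}.
The Hessian is diagonal: diag(F_xx, F_yy). Second derivatives: F_xx(-1)=-20, F_xx(0)=16, F_xx(4)=-80; F_yy(-3)=-180, F_yy(0)=72, F_yy(2)=-120.
Saddle points occur where the two diagonal entries have opposite signs: (-1, 0), (0, -3), (0, 2), (4, 0). Count: 4.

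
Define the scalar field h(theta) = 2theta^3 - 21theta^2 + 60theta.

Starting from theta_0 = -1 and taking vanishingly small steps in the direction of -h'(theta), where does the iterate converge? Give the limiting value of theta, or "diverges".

diverges

h'(theta) = 6(theta - 5)(theta - 2), so h'(-1) = 108.
Gradient descent moves in the -h' direction, i.e. theta is decreasing.
There is no critical point below theta=-1, and h' keeps the same sign, so the iterate runs off to −∞.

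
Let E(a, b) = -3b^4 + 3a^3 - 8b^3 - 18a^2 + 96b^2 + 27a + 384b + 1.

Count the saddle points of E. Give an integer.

E separates as a function of a plus a function of b, so ∇E=0 decouples.
∂E/∂a = 9(a - 3)(a - 1) = 0 at a ∈ {1, 3}; ∂E/∂b = -12(b - 4)(b + 2)(b + 4) = 0 at b ∈ {-4, -2, 4}.
The Hessian is diagonal: diag(E_aa, E_bb). Second derivatives: E_aa(1)=-18, E_aa(3)=18; E_bb(-4)=-192, E_bb(-2)=144, E_bb(4)=-576.
Saddle points occur where the two diagonal entries have opposite signs: (1, -2), (3, -4), (3, 4). Count: 3.

3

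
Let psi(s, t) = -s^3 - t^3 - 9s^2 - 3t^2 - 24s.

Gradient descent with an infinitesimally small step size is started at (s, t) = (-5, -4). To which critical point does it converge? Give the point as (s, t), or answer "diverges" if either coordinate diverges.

(-4, -2)

psi is separable, so gradient descent decouples: s follows -∂psi/∂s, t follows -∂psi/∂t.
∂psi/∂s = -3(s + 2)(s + 4); at s=-5 this is -9, so s increases.
∂psi/∂t = -3t(t + 2); at t=-4 this is -24, so t increases.
s converges to its nearest critical value -4 (a local min of the s-part); t converges to -2. The iterate converges to (-4, -2).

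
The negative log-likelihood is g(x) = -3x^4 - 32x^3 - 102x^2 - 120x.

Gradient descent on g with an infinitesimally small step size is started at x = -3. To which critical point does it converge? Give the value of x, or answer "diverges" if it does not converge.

-2

g'(x) = -12(x + 1)(x + 2)(x + 5), so g'(-3) = -48.
Gradient descent moves in the -g' direction, i.e. x is increasing.
The nearest critical point in that direction is x = -2, where g'' = 36 > 0 (a local minimum). The iterate converges there.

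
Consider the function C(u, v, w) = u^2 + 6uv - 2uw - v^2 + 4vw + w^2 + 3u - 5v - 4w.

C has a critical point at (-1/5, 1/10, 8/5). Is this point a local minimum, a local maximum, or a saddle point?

The Hessian is constant: H = [[2, 6, -2], [6, -2, 4], [-2, 4, 2]].
Leading principal minors: Δ₁ = 2, Δ₂ = -40, Δ₃ = -200.
The minors fit neither the all-positive nor the alternating-sign pattern, so H is indefinite: a saddle point.

saddle point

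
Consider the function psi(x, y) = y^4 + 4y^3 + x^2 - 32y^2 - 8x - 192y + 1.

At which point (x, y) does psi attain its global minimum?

psi(x,y) separates as P(x) + Q(y) + 1, so its minimum is min P + min Q + 1.
P'(x) = 2x - 8 vanishes at x ∈ {4}; Q'(y) = 4(y - 4)(y + 3)(y + 4) vanishes at y ∈ {-4, -3, 4}.
Local minima of P (where P''>0): P(4)=-16. Local minima of Q: Q(-4)=256, Q(4)=-768.
So the global minimum of psi is P(4) + Q(4) + 1 = -16 − 768 + 1 = -783, attained at (4, 4).

(4, 4)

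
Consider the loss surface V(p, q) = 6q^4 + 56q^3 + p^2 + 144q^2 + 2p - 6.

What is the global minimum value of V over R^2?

-7

V(p,q) separates as A(p) + B(q) − 6, so its minimum is min A + min B − 6.
A'(p) = 2p + 2 vanishes at p ∈ {-1}; B'(q) = 24q(q + 3)(q + 4) vanishes at q ∈ {-4, -3, 0}.
Local minima of A (where A''>0): A(-1)=-1. Local minima of B: B(-4)=256, B(0)=0.
So the global minimum of V is A(-1) + B(0) − 6 = -1 + 0 − 6 = -7, attained at (-1, 0).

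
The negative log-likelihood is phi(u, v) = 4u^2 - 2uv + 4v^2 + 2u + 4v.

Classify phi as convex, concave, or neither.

convex

phi is quadratic, so its Hessian is the constant matrix H = [[8, -2], [-2, 8]].
det(H) = 60, tr(H) = 16.
det(H) > 0 and tr(H) > 0, so H is positive definite everywhere: convex.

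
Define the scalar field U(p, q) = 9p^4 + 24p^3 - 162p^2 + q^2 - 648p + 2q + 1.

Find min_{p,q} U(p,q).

-2025

U(p,q) separates as A(p) + B(q) + 1, so its minimum is min A + min B + 1.
A'(p) = 36(p - 3)(p + 2)(p + 3) vanishes at p ∈ {-3, -2, 3}; B'(q) = 2q + 2 vanishes at q ∈ {-1}.
Local minima of A (where A''>0): A(-3)=567, A(3)=-2025. Local minima of B: B(-1)=-1.
So the global minimum of U is A(3) + B(-1) + 1 = -2025 − 1 + 1 = -2025, attained at (3, -1).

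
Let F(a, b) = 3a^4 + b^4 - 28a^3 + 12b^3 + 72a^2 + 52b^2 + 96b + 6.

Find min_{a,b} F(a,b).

-58

F(a,b) separates as P(a) + Q(b) + 6, so its minimum is min P + min Q + 6.
P'(a) = 12a(a - 4)(a - 3) vanishes at a ∈ {0, 3, 4}; Q'(b) = 4(b + 2)(b + 3)(b + 4) vanishes at b ∈ {-4, -3, -2}.
Local minima of P (where P''>0): P(0)=0, P(4)=128. Local minima of Q: Q(-4)=-64, Q(-2)=-64.
So the global minimum of F is P(0) + Q(-4) + 6 = 0 − 64 + 6 = -58, attained at (0, -4).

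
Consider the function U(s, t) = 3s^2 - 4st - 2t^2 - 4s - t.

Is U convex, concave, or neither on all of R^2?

neither

U is quadratic, so its Hessian is the constant matrix H = [[6, -4], [-4, -4]].
det(H) = -40, tr(H) = 2.
det(H) < 0, so H is indefinite: neither convex nor concave.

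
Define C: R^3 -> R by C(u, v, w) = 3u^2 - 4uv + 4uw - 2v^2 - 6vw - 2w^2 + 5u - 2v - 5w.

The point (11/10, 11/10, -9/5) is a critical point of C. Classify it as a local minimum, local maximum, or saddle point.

The Hessian is constant: H = [[6, -4, 4], [-4, -4, -6], [4, -6, -4]].
Leading principal minors: Δ₁ = 6, Δ₂ = -40, Δ₃ = 200.
The minors fit neither the all-positive nor the alternating-sign pattern, so H is indefinite: a saddle point.

saddle point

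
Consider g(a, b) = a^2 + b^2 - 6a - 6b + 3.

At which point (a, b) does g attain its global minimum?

g(a,b) separates as P(a) + Q(b) + 3, so its minimum is min P + min Q + 3.
P'(a) = 2a - 6 vanishes at a ∈ {3}; Q'(b) = 2b - 6 vanishes at b ∈ {3}.
Local minima of P (where P''>0): P(3)=-9. Local minima of Q: Q(3)=-9.
So the global minimum of g is P(3) + Q(3) + 3 = -9 − 9 + 3 = -15, attained at (3, 3).

(3, 3)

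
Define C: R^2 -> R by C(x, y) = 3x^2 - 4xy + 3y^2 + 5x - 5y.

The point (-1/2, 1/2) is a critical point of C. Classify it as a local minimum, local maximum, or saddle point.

The Hessian of C is constant: H = [[6, -4], [-4, 6]].
det(H) = 6·6 − (-4)² = 20.
det(H) > 0 and tr(H) = 12 > 0, so H is positive definite and the point is a local minimum.

local minimum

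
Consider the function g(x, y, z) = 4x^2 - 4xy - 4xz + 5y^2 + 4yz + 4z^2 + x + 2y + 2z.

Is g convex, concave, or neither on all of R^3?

convex

g is quadratic, so its Hessian is the constant matrix H = [[8, -4, -4], [-4, 10, 4], [-4, 4, 8]].
Leading principal minors: 8, 64, 352.
All positive ⇒ H ≻ 0 ⇒ convex.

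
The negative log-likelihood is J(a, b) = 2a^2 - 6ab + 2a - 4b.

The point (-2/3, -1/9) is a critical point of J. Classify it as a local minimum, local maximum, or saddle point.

saddle point

The Hessian of J is constant: H = [[4, -6], [-6, 0]].
det(H) = 4·0 − (-6)² = -36.
Since det(H) < 0, H is indefinite and the critical point is a saddle point.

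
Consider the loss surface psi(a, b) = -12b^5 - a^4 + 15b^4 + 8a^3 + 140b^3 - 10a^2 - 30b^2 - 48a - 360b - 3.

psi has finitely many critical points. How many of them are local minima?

2

psi separates as a function of a plus a function of b, so ∇psi=0 decouples.
∂psi/∂a = -4(a - 4)(a - 3)(a + 1) = 0 at a ∈ {-1, 3, 4}; ∂psi/∂b = -60(b - 3)(b - 1)(b + 1)(b + 2) = 0 at b ∈ {-2, -1, 1, 3}.
The Hessian is diagonal: diag(psi_aa, psi_bb). Second derivatives: psi_aa(-1)=-80, psi_aa(3)=16, psi_aa(4)=-20; psi_bb(-2)=900, psi_bb(-1)=-480, psi_bb(1)=720, psi_bb(3)=-2400.
Local minima occur where both diagonal entries positive: (3, -2), (3, 1). Count: 2.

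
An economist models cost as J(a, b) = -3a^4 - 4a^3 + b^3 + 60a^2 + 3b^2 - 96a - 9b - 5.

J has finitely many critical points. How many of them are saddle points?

J separates as a function of a plus a function of b, so ∇J=0 decouples.
∂J/∂a = -12(a - 2)(a - 1)(a + 4) = 0 at a ∈ {-4, 1, 2}; ∂J/∂b = 3(b - 1)(b + 3) = 0 at b ∈ {-3, 1}.
The Hessian is diagonal: diag(J_aa, J_bb). Second derivatives: J_aa(-4)=-360, J_aa(1)=60, J_aa(2)=-72; J_bb(-3)=-12, J_bb(1)=12.
Saddle points occur where the two diagonal entries have opposite signs: (-4, 1), (1, -3), (2, 1). Count: 3.

3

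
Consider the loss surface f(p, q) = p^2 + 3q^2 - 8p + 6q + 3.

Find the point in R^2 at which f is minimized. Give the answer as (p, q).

f(p,q) separates as A(p) + B(q) + 3, so its minimum is min A + min B + 3.
A'(p) = 2p - 8 vanishes at p ∈ {4}; B'(q) = 6q + 6 vanishes at q ∈ {-1}.
Local minima of A (where A''>0): A(4)=-16. Local minima of B: B(-1)=-3.
So the global minimum of f is A(4) + B(-1) + 3 = -16 − 3 + 3 = -16, attained at (4, -1).

(4, -1)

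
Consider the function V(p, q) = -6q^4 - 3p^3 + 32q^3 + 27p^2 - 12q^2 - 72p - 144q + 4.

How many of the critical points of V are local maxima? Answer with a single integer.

V separates as a function of p plus a function of q, so ∇V=0 decouples.
∂V/∂p = -9(p - 4)(p - 2) = 0 at p ∈ {2, 4}; ∂V/∂q = -24(q - 3)(q - 2)(q + 1) = 0 at q ∈ {-1, 2, 3}.
The Hessian is diagonal: diag(V_pp, V_qq). Second derivatives: V_pp(2)=18, V_pp(4)=-18; V_qq(-1)=-288, V_qq(2)=72, V_qq(3)=-96.
Local maxima occur where both diagonal entries negative: (4, -1), (4, 3). Count: 2.

2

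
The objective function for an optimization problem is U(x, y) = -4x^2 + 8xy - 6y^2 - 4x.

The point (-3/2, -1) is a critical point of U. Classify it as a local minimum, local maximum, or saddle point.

The Hessian of U is constant: H = [[-8, 8], [8, -12]].
det(H) = (-8)·(-12) − 8² = 32.
det(H) > 0 and tr(H) = -20 < 0, so H is negative definite and the point is a local maximum.

local maximum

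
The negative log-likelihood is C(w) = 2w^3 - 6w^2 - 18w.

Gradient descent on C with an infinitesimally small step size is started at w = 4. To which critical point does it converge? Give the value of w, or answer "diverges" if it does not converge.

C'(w) = 6(w - 3)(w + 1), so C'(4) = 30.
Gradient descent moves in the -C' direction, i.e. w is decreasing.
The nearest critical point in that direction is w = 3, where C'' = 24 > 0 (a local minimum). The iterate converges there.

3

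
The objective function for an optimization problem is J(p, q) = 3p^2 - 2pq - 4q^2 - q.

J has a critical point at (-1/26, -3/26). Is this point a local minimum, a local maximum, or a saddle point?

The Hessian of J is constant: H = [[6, -2], [-2, -8]].
det(H) = 6·(-8) − (-2)² = -52.
Since det(H) < 0, H is indefinite and the critical point is a saddle point.

saddle point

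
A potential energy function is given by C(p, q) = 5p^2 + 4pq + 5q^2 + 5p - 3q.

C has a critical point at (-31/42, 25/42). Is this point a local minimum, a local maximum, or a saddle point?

local minimum

The Hessian of C is constant: H = [[10, 4], [4, 10]].
det(H) = 10·10 − 4² = 84.
det(H) > 0 and tr(H) = 20 > 0, so H is positive definite and the point is a local minimum.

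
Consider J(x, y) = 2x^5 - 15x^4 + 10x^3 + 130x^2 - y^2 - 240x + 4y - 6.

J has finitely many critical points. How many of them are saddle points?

J separates as a function of x plus a function of y, so ∇J=0 decouples.
∂J/∂x = 10(x - 4)(x - 3)(x - 1)(x + 2) = 0 at x ∈ {-2, 1, 3, 4}; ∂J/∂y = -2(y - 2) = 0 at y ∈ {2}.
The Hessian is diagonal: diag(J_xx, J_yy). Second derivatives: J_xx(-2)=-900, J_xx(1)=180, J_xx(3)=-100, J_xx(4)=180; J_yy(2)=-2.
Saddle points occur where the two diagonal entries have opposite signs: (1, 2), (4, 2). Count: 2.

2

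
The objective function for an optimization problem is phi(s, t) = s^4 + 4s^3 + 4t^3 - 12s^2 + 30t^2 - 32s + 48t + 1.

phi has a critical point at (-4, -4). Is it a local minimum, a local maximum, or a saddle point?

saddle point

The mixed partial ∂²phi/∂s∂t is 0, so the Hessian at any point is diag(phi_ss, phi_tt) = diag(12(s^2 + 2s - 2), 12(2t + 5)).
At (-4, -4): H = diag(72, -36).
The eigenvalues have opposite signs, so H is indefinite: a saddle point.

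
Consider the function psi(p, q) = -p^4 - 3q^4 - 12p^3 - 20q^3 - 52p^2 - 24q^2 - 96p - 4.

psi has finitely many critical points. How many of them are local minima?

1

psi separates as a function of p plus a function of q, so ∇psi=0 decouples.
∂psi/∂p = -4(p + 2)(p + 3)(p + 4) = 0 at p ∈ {-4, -3, -2}; ∂psi/∂q = -12q(q + 1)(q + 4) = 0 at q ∈ {-4, -1, 0}.
The Hessian is diagonal: diag(psi_pp, psi_qq). Second derivatives: psi_pp(-4)=-8, psi_pp(-3)=4, psi_pp(-2)=-8; psi_qq(-4)=-144, psi_qq(-1)=36, psi_qq(0)=-48.
Local minima occur where both diagonal entries positive: (-3, -1). Count: 1.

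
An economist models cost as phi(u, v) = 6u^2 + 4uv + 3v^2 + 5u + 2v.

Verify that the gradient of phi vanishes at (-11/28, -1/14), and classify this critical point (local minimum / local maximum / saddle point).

∇phi = (12u + 4v + 5, 4u + 6v + 2); substituting (-11/28, -1/14) gives ∇phi = (0, 0), so (-11/28, -1/14) is indeed a critical point.
The Hessian of phi is constant: H = [[12, 4], [4, 6]].
det(H) = 12·6 − 4² = 56.
det(H) > 0 and tr(H) = 18 > 0, so H is positive definite and the point is a local minimum.

local minimum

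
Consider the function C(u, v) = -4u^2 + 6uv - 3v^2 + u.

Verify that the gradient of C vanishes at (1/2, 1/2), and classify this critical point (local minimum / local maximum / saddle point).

local maximum

∇C = (-8u + 6v + 1, 6u - 6v); substituting (1/2, 1/2) gives ∇C = (0, 0), so (1/2, 1/2) is indeed a critical point.
The Hessian of C is constant: H = [[-8, 6], [6, -6]].
det(H) = (-8)·(-6) − 6² = 12.
det(H) > 0 and tr(H) = -14 < 0, so H is negative definite and the point is a local maximum.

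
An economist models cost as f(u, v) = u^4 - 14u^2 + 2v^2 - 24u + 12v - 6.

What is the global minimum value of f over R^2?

-141

f(u,v) separates as P(u) + Q(v) − 6, so its minimum is min P + min Q − 6.
P'(u) = 4(u - 3)(u + 1)(u + 2) vanishes at u ∈ {-2, -1, 3}; Q'(v) = 4v + 12 vanishes at v ∈ {-3}.
Local minima of P (where P''>0): P(-2)=8, P(3)=-117. Local minima of Q: Q(-3)=-18.
So the global minimum of f is P(3) + Q(-3) − 6 = -117 − 18 − 6 = -141, attained at (3, -3).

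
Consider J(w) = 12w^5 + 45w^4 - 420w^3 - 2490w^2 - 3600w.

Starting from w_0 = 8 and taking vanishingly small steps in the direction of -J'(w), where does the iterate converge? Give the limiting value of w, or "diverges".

5

J'(w) = 60(w - 5)(w + 1)(w + 3)(w + 4), so J'(8) = 213840.
Gradient descent moves in the -J' direction, i.e. w is decreasing.
The nearest critical point in that direction is w = 5, where J'' = 25920 > 0 (a local minimum). The iterate converges there.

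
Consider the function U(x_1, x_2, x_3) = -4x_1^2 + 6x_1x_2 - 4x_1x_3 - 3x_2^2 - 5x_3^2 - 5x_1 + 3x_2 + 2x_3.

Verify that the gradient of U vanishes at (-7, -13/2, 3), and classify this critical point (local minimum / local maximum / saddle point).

∇U = (-8x_1 + 6x_2 - 4x_3 - 5, 6x_1 - 6x_2 + 3, -4x_1 - 10x_3 + 2); substituting (-7, -13/2, 3) gives ∇U = (0, 0, 0), so (-7, -13/2, 3) is indeed a critical point.
The Hessian is constant: H = [[-8, 6, -4], [6, -6, 0], [-4, 0, -10]].
Leading principal minors: Δ₁ = -8, Δ₂ = 12, Δ₃ = -24.
The minors alternate sign starting negative (−, +, −), so H is negative definite: a local maximum.

local maximum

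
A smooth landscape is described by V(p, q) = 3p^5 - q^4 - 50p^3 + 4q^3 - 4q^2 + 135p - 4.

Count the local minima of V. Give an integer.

2

V separates as a function of p plus a function of q, so ∇V=0 decouples.
∂V/∂p = 15(p - 3)(p - 1)(p + 1)(p + 3) = 0 at p ∈ {-3, -1, 1, 3}; ∂V/∂q = -4q(q - 2)(q - 1) = 0 at q ∈ {0, 1, 2}.
The Hessian is diagonal: diag(V_pp, V_qq). Second derivatives: V_pp(-3)=-720, V_pp(-1)=240, V_pp(1)=-240, V_pp(3)=720; V_qq(0)=-8, V_qq(1)=4, V_qq(2)=-8.
Local minima occur where both diagonal entries positive: (-1, 1), (3, 1). Count: 2.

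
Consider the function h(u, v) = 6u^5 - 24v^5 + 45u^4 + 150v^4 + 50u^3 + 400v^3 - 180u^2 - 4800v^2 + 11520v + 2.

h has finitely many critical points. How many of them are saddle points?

8

h separates as a function of u plus a function of v, so ∇h=0 decouples.
∂h/∂u = 30u(u - 1)(u + 3)(u + 4) = 0 at u ∈ {-4, -3, 0, 1}; ∂h/∂v = -120(v - 4)(v - 3)(v - 2)(v + 4) = 0 at v ∈ {-4, 2, 3, 4}.
The Hessian is diagonal: diag(h_uu, h_vv). Second derivatives: h_uu(-4)=-600, h_uu(-3)=360, h_uu(0)=-360, h_uu(1)=600; h_vv(-4)=40320, h_vv(2)=-1440, h_vv(3)=840, h_vv(4)=-1920.
Saddle points occur where the two diagonal entries have opposite signs: (-4, -4), (-4, 3), (-3, 2), (-3, 4), (0, -4), (0, 3), (1, 2), (1, 4). Count: 8.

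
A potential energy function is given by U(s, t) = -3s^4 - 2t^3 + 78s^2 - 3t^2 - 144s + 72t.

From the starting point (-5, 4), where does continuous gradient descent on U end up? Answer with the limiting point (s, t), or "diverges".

diverges

U is separable, so gradient descent decouples: s follows -∂U/∂s, t follows -∂U/∂t.
∂U/∂s = -12(s - 3)(s - 1)(s + 4); at s=-5 this is 576, so s decreases.
∂U/∂t = -6(t - 3)(t + 4); at t=4 this is -48, so t increases.
The s-coordinate has no critical point in that direction and runs off to infinity.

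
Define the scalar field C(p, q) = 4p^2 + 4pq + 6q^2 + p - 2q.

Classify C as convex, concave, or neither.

convex

C is quadratic, so its Hessian is the constant matrix H = [[8, 4], [4, 12]].
det(H) = 80, tr(H) = 20.
det(H) > 0 and tr(H) > 0, so H is positive definite everywhere: convex.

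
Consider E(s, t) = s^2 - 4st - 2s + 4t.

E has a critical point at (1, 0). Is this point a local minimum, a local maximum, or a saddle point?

saddle point

The Hessian of E is constant: H = [[2, -4], [-4, 0]].
det(H) = 2·0 − (-4)² = -16.
Since det(H) < 0, H is indefinite and the critical point is a saddle point.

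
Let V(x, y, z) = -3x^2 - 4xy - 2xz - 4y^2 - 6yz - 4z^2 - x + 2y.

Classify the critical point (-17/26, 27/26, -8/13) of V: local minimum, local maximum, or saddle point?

local maximum

The Hessian is constant: H = [[-6, -4, -2], [-4, -8, -6], [-2, -6, -8]].
Leading principal minors: Δ₁ = -6, Δ₂ = 32, Δ₃ = -104.
The minors alternate sign starting negative (−, +, −), so H is negative definite: a local maximum.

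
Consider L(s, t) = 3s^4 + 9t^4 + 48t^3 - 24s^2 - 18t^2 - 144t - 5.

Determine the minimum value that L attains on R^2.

-533

L(s,t) separates as P(s) + Q(t) − 5, so its minimum is min P + min Q − 5.
P'(s) = 12s(s - 2)(s + 2) vanishes at s ∈ {-2, 0, 2}; Q'(t) = 36(t - 1)(t + 1)(t + 4) vanishes at t ∈ {-4, -1, 1}.
Local minima of P (where P''>0): P(-2)=-48, P(2)=-48. Local minima of Q: Q(-4)=-480, Q(1)=-105.
So the global minimum of L is P(-2) + Q(-4) − 5 = -48 − 480 − 5 = -533, attained at (-2, -4).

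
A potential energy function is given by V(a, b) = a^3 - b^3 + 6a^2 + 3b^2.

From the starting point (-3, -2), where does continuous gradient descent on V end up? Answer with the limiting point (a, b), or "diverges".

V is separable, so gradient descent decouples: a follows -∂V/∂a, b follows -∂V/∂b.
∂V/∂a = 3a(a + 4); at a=-3 this is -9, so a increases.
∂V/∂b = -3b(b - 2); at b=-2 this is -24, so b increases.
a converges to its nearest critical value 0 (a local min of the a-part); b converges to 0. The iterate converges to (0, 0).

(0, 0)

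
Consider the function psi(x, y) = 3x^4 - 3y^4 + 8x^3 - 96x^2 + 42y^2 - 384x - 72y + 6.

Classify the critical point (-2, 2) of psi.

local maximum

The mixed partial ∂²psi/∂x∂y is 0, so the Hessian at any point is diag(psi_xx, psi_yy) = diag(12(3x^2 + 4x - 16), 12(-3y^2 + 7)).
At (-2, 2): H = diag(-144, -60).
Both eigenvalues are negative, so H is negative definite: a local maximum.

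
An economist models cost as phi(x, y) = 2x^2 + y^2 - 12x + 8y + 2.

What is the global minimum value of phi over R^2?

-32

phi(x,y) separates as P(x) + Q(y) + 2, so its minimum is min P + min Q + 2.
P'(x) = 4x - 12 vanishes at x ∈ {3}; Q'(y) = 2y + 8 vanishes at y ∈ {-4}.
Local minima of P (where P''>0): P(3)=-18. Local minima of Q: Q(-4)=-16.
So the global minimum of phi is P(3) + Q(-4) + 2 = -18 − 16 + 2 = -32, attained at (3, -4).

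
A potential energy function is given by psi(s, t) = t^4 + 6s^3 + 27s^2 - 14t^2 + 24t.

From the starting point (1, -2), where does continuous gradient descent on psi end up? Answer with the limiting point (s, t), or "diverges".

psi is separable, so gradient descent decouples: s follows -∂psi/∂s, t follows -∂psi/∂t.
∂psi/∂s = 18s(s + 3); at s=1 this is 72, so s decreases.
∂psi/∂t = 4(t - 2)(t - 1)(t + 3); at t=-2 this is 48, so t decreases.
s converges to its nearest critical value 0 (a local min of the s-part); t converges to -3. The iterate converges to (0, -3).

(0, -3)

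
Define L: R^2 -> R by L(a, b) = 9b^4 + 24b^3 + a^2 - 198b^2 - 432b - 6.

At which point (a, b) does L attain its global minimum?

L(a,b) separates as P(a) + Q(b) − 6, so its minimum is min P + min Q − 6.
P'(a) = 2a vanishes at a ∈ {0}; Q'(b) = 36(b - 3)(b + 1)(b + 4) vanishes at b ∈ {-4, -1, 3}.
Local minima of P (where P''>0): P(0)=0. Local minima of Q: Q(-4)=-672, Q(3)=-1701.
So the global minimum of L is P(0) + Q(3) − 6 = 0 − 1701 − 6 = -1707, attained at (0, 3).

(0, 3)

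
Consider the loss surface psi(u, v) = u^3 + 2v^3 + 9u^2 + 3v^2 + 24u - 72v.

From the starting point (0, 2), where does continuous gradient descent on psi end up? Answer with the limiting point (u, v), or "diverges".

(-2, 3)

psi is separable, so gradient descent decouples: u follows -∂psi/∂u, v follows -∂psi/∂v.
∂psi/∂u = 3(u + 2)(u + 4); at u=0 this is 24, so u decreases.
∂psi/∂v = 6(v - 3)(v + 4); at v=2 this is -36, so v increases.
u converges to its nearest critical value -2 (a local min of the u-part); v converges to 3. The iterate converges to (-2, 3).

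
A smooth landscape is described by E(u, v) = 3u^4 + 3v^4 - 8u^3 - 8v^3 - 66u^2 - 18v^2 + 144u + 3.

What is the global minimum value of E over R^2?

E(u,v) separates as P(u) + Q(v) + 3, so its minimum is min P + min Q + 3.
P'(u) = 12(u - 4)(u - 1)(u + 3) vanishes at u ∈ {-3, 1, 4}; Q'(v) = 12v(v - 3)(v + 1) vanishes at v ∈ {-1, 0, 3}.
Local minima of P (where P''>0): P(-3)=-567, P(4)=-224. Local minima of Q: Q(-1)=-7, Q(3)=-135.
So the global minimum of E is P(-3) + Q(3) + 3 = -567 − 135 + 3 = -699, attained at (-3, 3).

-699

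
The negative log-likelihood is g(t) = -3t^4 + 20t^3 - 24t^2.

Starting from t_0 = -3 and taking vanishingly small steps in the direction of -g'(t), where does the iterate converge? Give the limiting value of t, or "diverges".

g'(t) = -12t(t - 4)(t - 1), so g'(-3) = 1008.
Gradient descent moves in the -g' direction, i.e. t is decreasing.
There is no critical point below t=-3, and g' keeps the same sign, so the iterate runs off to −∞.

diverges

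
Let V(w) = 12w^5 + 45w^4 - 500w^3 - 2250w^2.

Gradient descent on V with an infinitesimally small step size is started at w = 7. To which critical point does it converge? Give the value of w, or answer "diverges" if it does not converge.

V'(w) = 60w(w - 5)(w + 3)(w + 5), so V'(7) = 100800.
Gradient descent moves in the -V' direction, i.e. w is decreasing.
The nearest critical point in that direction is w = 5, where V'' = 24000 > 0 (a local minimum). The iterate converges there.

5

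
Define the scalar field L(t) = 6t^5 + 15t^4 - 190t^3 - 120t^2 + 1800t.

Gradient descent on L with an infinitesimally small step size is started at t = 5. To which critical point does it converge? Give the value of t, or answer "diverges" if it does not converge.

L'(t) = 30(t - 3)(t - 2)(t + 2)(t + 5), so L'(5) = 12600.
Gradient descent moves in the -L' direction, i.e. t is decreasing.
The nearest critical point in that direction is t = 3, where L'' = 1200 > 0 (a local minimum). The iterate converges there.

3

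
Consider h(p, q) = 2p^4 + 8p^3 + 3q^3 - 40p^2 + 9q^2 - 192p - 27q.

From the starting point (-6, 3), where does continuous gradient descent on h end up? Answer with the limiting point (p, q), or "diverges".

h is separable, so gradient descent decouples: p follows -∂h/∂p, q follows -∂h/∂q.
∂h/∂p = 8(p - 3)(p + 2)(p + 4); at p=-6 this is -576, so p increases.
∂h/∂q = 9(q - 1)(q + 3); at q=3 this is 108, so q decreases.
p converges to its nearest critical value -4 (a local min of the p-part); q converges to 1. The iterate converges to (-4, 1).

(-4, 1)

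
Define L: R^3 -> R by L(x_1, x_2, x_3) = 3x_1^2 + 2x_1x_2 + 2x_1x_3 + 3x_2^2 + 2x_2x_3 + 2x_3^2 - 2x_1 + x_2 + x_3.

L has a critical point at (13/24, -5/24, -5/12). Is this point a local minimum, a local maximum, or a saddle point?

local minimum

The Hessian is constant: H = [[6, 2, 2], [2, 6, 2], [2, 2, 4]].
Leading principal minors: Δ₁ = 6, Δ₂ = 32, Δ₃ = 96.
All leading minors are positive, so H is positive definite: a local minimum.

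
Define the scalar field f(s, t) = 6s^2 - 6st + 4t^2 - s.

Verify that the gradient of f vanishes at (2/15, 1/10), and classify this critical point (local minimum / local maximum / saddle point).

local minimum

∇f = (12s - 6t - 1, -6s + 8t); substituting (2/15, 1/10) gives ∇f = (0, 0), so (2/15, 1/10) is indeed a critical point.
The Hessian of f is constant: H = [[12, -6], [-6, 8]].
det(H) = 12·8 − (-6)² = 60.
det(H) > 0 and tr(H) = 20 > 0, so H is positive definite and the point is a local minimum.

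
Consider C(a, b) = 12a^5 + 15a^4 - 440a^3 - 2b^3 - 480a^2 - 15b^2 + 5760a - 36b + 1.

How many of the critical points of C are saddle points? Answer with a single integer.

C separates as a function of a plus a function of b, so ∇C=0 decouples.
∂C/∂a = 60(a - 4)(a - 2)(a + 3)(a + 4) = 0 at a ∈ {-4, -3, 2, 4}; ∂C/∂b = -6(b + 2)(b + 3) = 0 at b ∈ {-3, -2}.
The Hessian is diagonal: diag(C_aa, C_bb). Second derivatives: C_aa(-4)=-2880, C_aa(-3)=2100, C_aa(2)=-3600, C_aa(4)=6720; C_bb(-3)=6, C_bb(-2)=-6.
Saddle points occur where the two diagonal entries have opposite signs: (-4, -3), (-3, -2), (2, -3), (4, -2). Count: 4.

4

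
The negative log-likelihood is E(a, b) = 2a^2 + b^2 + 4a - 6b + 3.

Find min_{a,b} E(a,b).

E(a,b) separates as P(a) + Q(b) + 3, so its minimum is min P + min Q + 3.
P'(a) = 4a + 4 vanishes at a ∈ {-1}; Q'(b) = 2b - 6 vanishes at b ∈ {3}.
Local minima of P (where P''>0): P(-1)=-2. Local minima of Q: Q(3)=-9.
So the global minimum of E is P(-1) + Q(3) + 3 = -2 − 9 + 3 = -8, attained at (-1, 3).

-8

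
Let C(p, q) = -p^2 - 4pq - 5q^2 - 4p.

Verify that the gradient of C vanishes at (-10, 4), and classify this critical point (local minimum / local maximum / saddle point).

local maximum

∇C = (-2p - 4q - 4, -4p - 10q); substituting (-10, 4) gives ∇C = (0, 0), so (-10, 4) is indeed a critical point.
The Hessian of C is constant: H = [[-2, -4], [-4, -10]].
det(H) = (-2)·(-10) − (-4)² = 4.
det(H) > 0 and tr(H) = -12 < 0, so H is negative definite and the point is a local maximum.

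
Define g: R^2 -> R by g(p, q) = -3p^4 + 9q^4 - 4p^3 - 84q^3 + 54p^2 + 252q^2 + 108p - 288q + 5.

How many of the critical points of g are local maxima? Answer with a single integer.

2

g separates as a function of p plus a function of q, so ∇g=0 decouples.
∂g/∂p = -12(p - 3)(p + 1)(p + 3) = 0 at p ∈ {-3, -1, 3}; ∂g/∂q = 36(q - 4)(q - 2)(q - 1) = 0 at q ∈ {1, 2, 4}.
The Hessian is diagonal: diag(g_pp, g_qq). Second derivatives: g_pp(-3)=-144, g_pp(-1)=96, g_pp(3)=-288; g_qq(1)=108, g_qq(2)=-72, g_qq(4)=216.
Local maxima occur where both diagonal entries negative: (-3, 2), (3, 2). Count: 2.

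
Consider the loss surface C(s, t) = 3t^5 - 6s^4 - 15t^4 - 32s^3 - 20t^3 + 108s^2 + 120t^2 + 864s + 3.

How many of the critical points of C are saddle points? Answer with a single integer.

C separates as a function of s plus a function of t, so ∇C=0 decouples.
∂C/∂s = -24(s - 3)(s + 3)(s + 4) = 0 at s ∈ {-4, -3, 3}; ∂C/∂t = 15t(t - 4)(t - 2)(t + 2) = 0 at t ∈ {-2, 0, 2, 4}.
The Hessian is diagonal: diag(C_ss, C_tt). Second derivatives: C_ss(-4)=-168, C_ss(-3)=144, C_ss(3)=-1008; C_tt(-2)=-720, C_tt(0)=240, C_tt(2)=-240, C_tt(4)=720.
Saddle points occur where the two diagonal entries have opposite signs: (-4, 0), (-4, 4), (-3, -2), (-3, 2), (3, 0), (3, 4). Count: 6.

6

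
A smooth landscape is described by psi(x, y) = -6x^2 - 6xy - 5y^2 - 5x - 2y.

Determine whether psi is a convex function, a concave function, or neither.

concave

psi is quadratic, so its Hessian is the constant matrix H = [[-12, -6], [-6, -10]].
det(H) = 84, tr(H) = -22.
det(H) > 0 and tr(H) < 0, so H is negative definite everywhere: concave.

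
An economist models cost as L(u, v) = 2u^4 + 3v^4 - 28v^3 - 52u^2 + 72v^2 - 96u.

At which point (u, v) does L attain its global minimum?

(4, 0)

L(u,v) separates as P(u) + Q(v), so its minimum is min P + min Q.
P'(u) = 8(u - 4)(u + 1)(u + 3) vanishes at u ∈ {-3, -1, 4}; Q'(v) = 12v(v - 4)(v - 3) vanishes at v ∈ {0, 3, 4}.
Local minima of P (where P''>0): P(-3)=-18, P(4)=-704. Local minima of Q: Q(0)=0, Q(4)=128.
So the global minimum of L is P(4) + Q(0) = -704 + 0 = -704, attained at (4, 0).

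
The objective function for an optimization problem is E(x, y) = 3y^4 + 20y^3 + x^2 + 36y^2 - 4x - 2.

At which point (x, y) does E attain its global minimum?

(2, 0)

E(x,y) separates as P(x) + Q(y) − 2, so its minimum is min P + min Q − 2.
P'(x) = 2x - 4 vanishes at x ∈ {2}; Q'(y) = 12y(y + 2)(y + 3) vanishes at y ∈ {-3, -2, 0}.
Local minima of P (where P''>0): P(2)=-4. Local minima of Q: Q(-3)=27, Q(0)=0.
So the global minimum of E is P(2) + Q(0) − 2 = -4 + 0 − 2 = -6, attained at (2, 0).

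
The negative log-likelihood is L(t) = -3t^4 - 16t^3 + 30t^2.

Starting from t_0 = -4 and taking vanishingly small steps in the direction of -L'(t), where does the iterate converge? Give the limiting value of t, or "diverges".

L'(t) = -12t(t - 1)(t + 5), so L'(-4) = -240.
Gradient descent moves in the -L' direction, i.e. t is increasing.
The nearest critical point in that direction is t = 0, where L'' = 60 > 0 (a local minimum). The iterate converges there.

0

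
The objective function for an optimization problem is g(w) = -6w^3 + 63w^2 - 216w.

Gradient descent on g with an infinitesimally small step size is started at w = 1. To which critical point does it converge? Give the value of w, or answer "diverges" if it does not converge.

g'(w) = -18(w - 4)(w - 3), so g'(1) = -108.
Gradient descent moves in the -g' direction, i.e. w is increasing.
The nearest critical point in that direction is w = 3, where g'' = 18 > 0 (a local minimum). The iterate converges there.

3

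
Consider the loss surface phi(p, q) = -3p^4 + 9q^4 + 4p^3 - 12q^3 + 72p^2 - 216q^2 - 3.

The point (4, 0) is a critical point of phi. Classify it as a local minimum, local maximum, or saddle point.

The mixed partial ∂²phi/∂p∂q is 0, so the Hessian at any point is diag(phi_pp, phi_qq) = diag(12(-3p^2 + 2p + 12), 36(3q^2 - 2q - 12)).
At (4, 0): H = diag(-336, -432).
Both eigenvalues are negative, so H is negative definite: a local maximum.

local maximum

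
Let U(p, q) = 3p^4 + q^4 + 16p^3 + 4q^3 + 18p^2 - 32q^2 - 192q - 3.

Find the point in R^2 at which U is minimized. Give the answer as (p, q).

(-3, 4)

U(p,q) separates as A(p) + B(q) − 3, so its minimum is min A + min B − 3.
A'(p) = 12p(p + 1)(p + 3) vanishes at p ∈ {-3, -1, 0}; B'(q) = 4(q - 4)(q + 3)(q + 4) vanishes at q ∈ {-4, -3, 4}.
Local minima of A (where A''>0): A(-3)=-27, A(0)=0. Local minima of B: B(-4)=256, B(4)=-768.
So the global minimum of U is A(-3) + B(4) − 3 = -27 − 768 − 3 = -798, attained at (-3, 4).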